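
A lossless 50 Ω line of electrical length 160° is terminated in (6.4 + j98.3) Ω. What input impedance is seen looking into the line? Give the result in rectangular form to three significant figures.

Z_in ≈ 2.46 + j46.8 Ω

tan(βl) = tan(160°) = -0.364
Z_in = Z_0·(Z_L + jZ_0·tanβl)/(Z_0 + jZ_L·tanβl)
     = 50·(6.4 + j80.1)/(85.8 − j2.33)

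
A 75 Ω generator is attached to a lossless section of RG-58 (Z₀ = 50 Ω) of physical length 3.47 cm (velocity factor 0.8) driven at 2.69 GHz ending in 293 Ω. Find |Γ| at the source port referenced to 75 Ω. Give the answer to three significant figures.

|Γ| ≈ 0.712

λ = v/f = 0.8·c / 2.69 GHz = 0.0892 m
βl = 2π·l/λ = 2π × 0.389 = 140°
tan(βl) = -0.839
Z_in = Z_0·(Z_L + jZ_0·tanβl)/(Z_0 + jZ_L·tanβl) = 19.8 + j55.6 Ω
Γ_s = (Z_in − Z_s)/(Z_in + Z_s) = (-55.2 + j55.6)/(94.8 + j55.6), |Γ_s| = 0.712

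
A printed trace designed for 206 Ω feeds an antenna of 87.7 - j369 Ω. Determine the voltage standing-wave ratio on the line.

VSWR ≈ 10.2

Γ = (Z_L − Z_0)/(Z_L + Z_0) = (-118.3 − j369)/(293.7 − j369)
|Γ| = 387/472 = 0.822
VSWR = (1 + |Γ|)/(1 − |Γ|) = 1.82/0.178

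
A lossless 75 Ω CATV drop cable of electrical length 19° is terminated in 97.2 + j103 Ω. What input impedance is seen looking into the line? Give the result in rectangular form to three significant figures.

tan(βl) = tan(19°) = 0.344
Z_in = Z_0·(Z_L + jZ_0·tanβl)/(Z_0 + jZ_L·tanβl)
     = 75·(97.2 + j129)/(39.5 + j33.5)

Z_in ≈ 228 + j51.4 Ω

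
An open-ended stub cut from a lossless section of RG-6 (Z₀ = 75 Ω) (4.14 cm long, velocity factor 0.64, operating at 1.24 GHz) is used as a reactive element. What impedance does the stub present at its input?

λ = v/f = 0.64·c / 1.24 GHz = 0.155 m
βl = 2π·l/λ = 2π × 0.267 = 96.3°
tan(βl) = -9.12
For an open-ended stub, Z_in = −jZ_0·cot(βl) = −jZ_0/tan(βl)

Z_in ≈ +j8.22 Ω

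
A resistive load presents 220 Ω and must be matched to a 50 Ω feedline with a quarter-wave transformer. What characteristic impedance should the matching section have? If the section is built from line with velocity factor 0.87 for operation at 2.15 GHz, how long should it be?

Z_qwt ≈ 105 Ω; length ≈ 3.03 cm

Z_qwt = √(Z_0·R_L) = √(50 × 220) = √11000
λ = 0.87·c/f = 0.121 m, so l = λ/4 = 0.0303 m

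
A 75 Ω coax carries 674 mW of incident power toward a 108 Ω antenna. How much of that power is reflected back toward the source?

Γ = (108 − 75)/(108 + 75) = 0.18
|Γ|² = 0.0325
P_refl = |Γ|²·P_inc = 21.9 mW, P_del = (1 − |Γ|²)·P_inc = 652 mW

P_reflected ≈ 21.9 mW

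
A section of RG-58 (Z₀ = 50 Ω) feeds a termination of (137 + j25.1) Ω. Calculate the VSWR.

VSWR ≈ 2.85

Γ = (Z_L − Z_0)/(Z_L + Z_0) = (87 + j25.1)/(187 + j25.1)
|Γ| = 90.5/189 = 0.48
VSWR = (1 + |Γ|)/(1 − |Γ|) = 1.48/0.52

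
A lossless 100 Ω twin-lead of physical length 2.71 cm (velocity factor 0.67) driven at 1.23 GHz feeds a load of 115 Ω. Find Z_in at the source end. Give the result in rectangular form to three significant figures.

Z_in ≈ 92.7 − j11.3 Ω

λ = v/f = 0.67·c / 1.23 GHz = 0.163 m
βl = 2π·l/λ = 2π × 0.166 = 59.7°
tan(βl) = tan(59.7°) = 1.71
Z_in = Z_0·(Z_L + jZ_0·tanβl)/(Z_0 + jZ_L·tanβl)
     = 100·(115 + j171)/(100 + j197)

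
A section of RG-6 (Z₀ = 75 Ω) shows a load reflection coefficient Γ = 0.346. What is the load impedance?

Z_L = Z_0·(1 + Γ)/(1 − Γ) = 75·(1.35)/(0.654)

Z_L ≈ 154 Ω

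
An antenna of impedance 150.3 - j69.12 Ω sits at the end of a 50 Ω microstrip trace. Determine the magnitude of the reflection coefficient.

|Γ| ≈ 0.575

Γ = (Z_L − Z_0)/(Z_L + Z_0) = (100.3 − j69.12)/(200.3 − j69.12)
|Γ| = 122/212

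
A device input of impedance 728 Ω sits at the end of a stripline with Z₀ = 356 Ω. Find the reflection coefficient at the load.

Γ = 0.343

Γ = (Z_L − Z_0)/(Z_L + Z_0) = (728 − 356)/(728 + 356) = 372/1084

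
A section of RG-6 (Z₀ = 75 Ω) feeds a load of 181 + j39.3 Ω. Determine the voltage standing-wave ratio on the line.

VSWR ≈ 2.55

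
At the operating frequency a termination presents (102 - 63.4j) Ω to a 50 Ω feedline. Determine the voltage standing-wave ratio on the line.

Γ = (Z_L − Z_0)/(Z_L + Z_0) = (52 − j63.4)/(152 − j63.4)
|Γ| = 82/165 = 0.498
VSWR = (1 + |Γ|)/(1 − |Γ|) = 1.5/0.502

VSWR ≈ 2.98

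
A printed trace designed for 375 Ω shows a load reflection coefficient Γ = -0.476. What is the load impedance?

Z_L = Z_0·(1 + Γ)/(1 − Γ) = 375·(0.524)/(1.48)

Z_L ≈ 133 Ω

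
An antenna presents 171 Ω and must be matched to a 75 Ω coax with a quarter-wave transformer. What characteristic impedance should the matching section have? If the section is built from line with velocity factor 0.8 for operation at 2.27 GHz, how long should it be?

Z_qwt = √(Z_0·R_L) = √(75 × 171) = √12820
λ = 0.8·c/f = 0.106 m, so l = λ/4 = 0.0264 m

Z_qwt ≈ 113 Ω; length ≈ 2.64 cm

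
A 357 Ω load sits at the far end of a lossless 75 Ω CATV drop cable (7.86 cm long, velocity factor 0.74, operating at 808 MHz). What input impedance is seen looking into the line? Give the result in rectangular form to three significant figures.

Z_in ≈ 16.6 + j16.5 Ω

λ = v/f = 0.74·c / 808 MHz = 0.275 m
βl = 2π·l/λ = 2π × 0.286 = 103°
tan(βl) = tan(103°) = -4.34
Z_in = Z_0·(Z_L + jZ_0·tanβl)/(Z_0 + jZ_L·tanβl)
     = 75·(357 − j325)/(75 − j1550)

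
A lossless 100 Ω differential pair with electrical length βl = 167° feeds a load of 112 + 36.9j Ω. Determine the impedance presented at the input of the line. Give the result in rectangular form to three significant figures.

Z_in ≈ 94.8 + j35.3 Ω

tan(βl) = tan(167°) = -0.231
Z_in = Z_0·(Z_L + jZ_0·tanβl)/(Z_0 + jZ_L·tanβl)
     = 100·(112 + j13.8)/(109 − j25.9)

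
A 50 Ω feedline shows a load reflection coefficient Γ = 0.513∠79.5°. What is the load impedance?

Z_L = Z_0·(1 + Γ)/(1 − Γ) = 50·(1.09 + j0.504)/(0.907 − j0.504)

Z_L ≈ 34.2 + j46.9 Ω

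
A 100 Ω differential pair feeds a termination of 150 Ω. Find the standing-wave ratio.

VSWR ≈ 1.5

Γ = (150 − 100)/(150 + 100) = 0.2
VSWR = (1 + 0.2)/(1 − 0.2)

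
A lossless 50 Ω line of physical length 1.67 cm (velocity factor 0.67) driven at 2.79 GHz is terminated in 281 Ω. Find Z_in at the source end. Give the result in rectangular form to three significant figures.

Z_in ≈ 9.01 − j5.56 Ω

λ = v/f = 0.67·c / 2.79 GHz = 0.072 m
βl = 2π·l/λ = 2π × 0.232 = 83.5°
tan(βl) = tan(83.5°) = 8.71
Z_in = Z_0·(Z_L + jZ_0·tanβl)/(Z_0 + jZ_L·tanβl)
     = 50·(281 + j435)/(50 + j2450)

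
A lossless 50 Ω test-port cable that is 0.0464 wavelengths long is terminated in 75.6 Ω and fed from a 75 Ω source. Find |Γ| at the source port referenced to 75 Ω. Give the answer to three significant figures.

βl = 2π × 0.0464 = 16.7°
tan(βl) = 0.3
Z_in = Z_0·(Z_L + jZ_0·tanβl)/(Z_0 + jZ_L·tanβl) = 68.3 − j16 Ω
Γ_s = (Z_in − Z_s)/(Z_in + Z_s) = (-6.66 − j16)/(143 − j16), |Γ_s| = 0.12

|Γ| ≈ 0.12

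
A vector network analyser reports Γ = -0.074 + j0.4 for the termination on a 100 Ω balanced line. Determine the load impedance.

Z_L ≈ 63.5 + j60.9 Ω

Z_L = Z_0·(1 + Γ)/(1 − Γ) = 100·(0.926 + j0.4)/(1.07 − j0.4)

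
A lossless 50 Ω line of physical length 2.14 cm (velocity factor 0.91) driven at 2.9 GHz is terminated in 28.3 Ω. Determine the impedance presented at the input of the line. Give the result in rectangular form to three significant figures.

λ = v/f = 0.91·c / 2.9 GHz = 0.0941 m
βl = 2π·l/λ = 2π × 0.227 = 81.8°
tan(βl) = tan(81.8°) = 6.97
Z_in = Z_0·(Z_L + jZ_0·tanβl)/(Z_0 + jZ_L·tanβl)
     = 50·(28.3 + j349)/(50 + j197)

Z_in ≈ 84.7 + j14.3 Ω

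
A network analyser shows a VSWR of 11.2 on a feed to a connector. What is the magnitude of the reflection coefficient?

|Γ| ≈ 0.836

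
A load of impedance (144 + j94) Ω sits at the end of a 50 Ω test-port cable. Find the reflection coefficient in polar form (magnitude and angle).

Γ ≈ 0.617 ∠ 19.1°

Γ = (Z_L − Z_0)/(Z_L + Z_0) = (94 + j94)/(194 + j94)
|Γ| = 133/216 = 0.617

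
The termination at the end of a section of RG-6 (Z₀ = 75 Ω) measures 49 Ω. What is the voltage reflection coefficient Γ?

Γ = (Z_L − Z_0)/(Z_L + Z_0) = (49 − 75)/(49 + 75) = -26/124

Γ = -0.21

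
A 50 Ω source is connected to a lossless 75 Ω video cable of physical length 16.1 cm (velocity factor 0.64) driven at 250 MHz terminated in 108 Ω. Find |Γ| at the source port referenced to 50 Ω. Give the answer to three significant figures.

λ = v/f = 0.64·c / 250 MHz = 0.768 m
βl = 2π·l/λ = 2π × 0.21 = 75.5°
tan(βl) = 3.86
Z_in = Z_0·(Z_L + jZ_0·tanβl)/(Z_0 + jZ_L·tanβl) = 53.8 − j9.75 Ω
Γ_s = (Z_in − Z_s)/(Z_in + Z_s) = (3.84 − j9.75)/(104 − j9.75), |Γ_s| = 0.1

|Γ| ≈ 0.1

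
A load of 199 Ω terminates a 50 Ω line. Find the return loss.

Γ = (199 − 50)/(199 + 50) = 0.598
RL = −20·log₁₀|Γ| = −20·log₁₀(0.598)

RL ≈ 4.46 dB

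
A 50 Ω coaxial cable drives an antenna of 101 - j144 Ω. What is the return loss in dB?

RL ≈ 2.71 dB

Γ = (51 − j144)/(151 − j144), |Γ| = 0.732
RL = −20·log₁₀|Γ| = −20·log₁₀(0.732)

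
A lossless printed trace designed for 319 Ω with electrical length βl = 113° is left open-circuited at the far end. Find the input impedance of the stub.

tan(βl) = -2.36
For an open-circuited stub, Z_in = −jZ_0·cot(βl) = −jZ_0/tan(βl)

Z_in ≈ +j135 Ω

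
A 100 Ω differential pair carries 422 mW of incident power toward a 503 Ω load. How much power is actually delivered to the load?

Γ = (503 − 100)/(503 + 100) = 0.668
|Γ|² = 0.447
P_refl = |Γ|²·P_inc = 188 mW, P_del = (1 − |Γ|²)·P_inc = 234 mW

P_delivered ≈ 234 mW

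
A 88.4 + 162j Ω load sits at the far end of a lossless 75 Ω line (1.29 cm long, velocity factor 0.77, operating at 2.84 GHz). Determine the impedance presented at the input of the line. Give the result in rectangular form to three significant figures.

Z_in ≈ 34.1 − j92.3 Ω

λ = v/f = 0.77·c / 2.84 GHz = 0.0813 m
βl = 2π·l/λ = 2π × 0.159 = 57.1°
tan(βl) = tan(57.1°) = 1.55
Z_in = Z_0·(Z_L + jZ_0·tanβl)/(Z_0 + jZ_L·tanβl)
     = 75·(88.4 + j278)/(-175 + j137)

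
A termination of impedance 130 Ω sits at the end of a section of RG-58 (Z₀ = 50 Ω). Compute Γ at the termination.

Γ = (Z_L − Z_0)/(Z_L + Z_0) = (130 − 50)/(130 + 50) = 80/180

Γ = 0.444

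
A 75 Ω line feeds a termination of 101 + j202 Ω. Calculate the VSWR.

VSWR ≈ 7.34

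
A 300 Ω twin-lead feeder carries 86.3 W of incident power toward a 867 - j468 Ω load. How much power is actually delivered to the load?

|Γ| = |(567 − j468)/(1167 − j468)| = 0.585
|Γ|² = 0.342
P_refl = |Γ|²·P_inc = 29.5 W, P_del = (1 − |Γ|²)·P_inc = 56.8 W

P_delivered ≈ 56.8 W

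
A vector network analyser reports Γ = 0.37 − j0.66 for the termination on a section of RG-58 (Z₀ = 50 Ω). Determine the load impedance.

Z_L ≈ 25.7 − j79.3 Ω

Z_L = Z_0·(1 + Γ)/(1 − Γ) = 50·(1.37 − j0.66)/(0.63 + j0.66)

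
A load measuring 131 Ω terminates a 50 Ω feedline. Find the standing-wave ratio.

VSWR ≈ 2.62

Γ = (131 − 50)/(131 + 50) = 0.448
VSWR = (1 + 0.448)/(1 − 0.448)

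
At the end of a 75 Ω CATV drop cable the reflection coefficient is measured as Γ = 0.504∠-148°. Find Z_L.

Z_L = Z_0·(1 + Γ)/(1 − Γ) = 75·(0.573 − j0.267)/(1.43 + j0.267)

Z_L ≈ 26.5 − j19 Ω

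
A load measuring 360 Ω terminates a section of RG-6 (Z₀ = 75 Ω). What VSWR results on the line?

Γ = (360 − 75)/(360 + 75) = 0.655
VSWR = (1 + 0.655)/(1 − 0.655)

VSWR ≈ 4.8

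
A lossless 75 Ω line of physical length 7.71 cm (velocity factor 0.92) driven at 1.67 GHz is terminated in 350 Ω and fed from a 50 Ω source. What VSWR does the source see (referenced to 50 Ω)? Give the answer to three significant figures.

VSWR ≈ 6.83

λ = v/f = 0.92·c / 1.67 GHz = 0.165 m
βl = 2π·l/λ = 2π × 0.467 = 168°
tan(βl) = -0.214
Z_in = Z_0·(Z_L + jZ_0·tanβl)/(Z_0 + jZ_L·tanβl) = 184 + j167 Ω
Γ_s = (Z_in − Z_s)/(Z_in + Z_s) = (134 + j167)/(234 + j167), |Γ_s| = 0.745
VSWR = (1 + |Γ_s|)/(1 − |Γ_s|)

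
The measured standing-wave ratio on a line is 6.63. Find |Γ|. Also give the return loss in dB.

|Γ| = (S − 1)/(S + 1) = (6.63 − 1)/(6.63 + 1) = 5.63/7.63
RL = −20·log₁₀|Γ| = −20·log₁₀(0.738)

|Γ| ≈ 0.738; return loss ≈ 2.64 dB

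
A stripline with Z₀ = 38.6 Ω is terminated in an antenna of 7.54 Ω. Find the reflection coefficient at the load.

Γ = -0.673

Γ = (Z_L − Z_0)/(Z_L + Z_0) = (7.54 − 38.6)/(7.54 + 38.6) = -31.06/46.14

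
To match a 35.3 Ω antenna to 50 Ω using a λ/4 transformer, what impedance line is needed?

Z_qwt ≈ 42 Ω

Z_qwt = √(Z_0·R_L) = √(50 × 35.3) = √1765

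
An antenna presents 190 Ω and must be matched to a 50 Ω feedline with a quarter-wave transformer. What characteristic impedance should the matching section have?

Z_qwt ≈ 97.5 Ω

Z_qwt = √(Z_0·R_L) = √(50 × 190) = √9500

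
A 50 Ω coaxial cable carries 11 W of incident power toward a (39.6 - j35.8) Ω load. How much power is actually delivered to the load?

P_delivered ≈ 9.36 W

|Γ| = |(-10.4 − j35.8)/(89.6 − j35.8)| = 0.386
|Γ|² = 0.149
P_refl = |Γ|²·P_inc = 1.64 W, P_del = (1 − |Γ|²)·P_inc = 9.36 W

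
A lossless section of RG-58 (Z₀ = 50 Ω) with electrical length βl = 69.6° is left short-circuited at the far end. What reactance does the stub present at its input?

X_in ≈ 134 Ω (inductive)

tan(βl) = 2.69
For a short-circuited stub, Z_in = jZ_0·tan(βl)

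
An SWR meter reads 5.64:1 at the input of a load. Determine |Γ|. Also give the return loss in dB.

|Γ| ≈ 0.699; return loss ≈ 3.11 dB

|Γ| = (S − 1)/(S + 1) = (5.64 − 1)/(5.64 + 1) = 4.64/6.64
RL = −20·log₁₀|Γ| = −20·log₁₀(0.699)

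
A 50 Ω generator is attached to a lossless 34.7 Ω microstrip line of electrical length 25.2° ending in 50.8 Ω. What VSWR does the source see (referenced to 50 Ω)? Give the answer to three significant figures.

VSWR ≈ 1.38

tan(βl) = 0.471
Z_in = Z_0·(Z_L + jZ_0·tanβl)/(Z_0 + jZ_L·tanβl) = 42.1 − j12.7 Ω
Γ_s = (Z_in − Z_s)/(Z_in + Z_s) = (-7.92 − j12.7)/(92.1 − j12.7), |Γ_s| = 0.161
VSWR = (1 + |Γ_s|)/(1 − |Γ_s|)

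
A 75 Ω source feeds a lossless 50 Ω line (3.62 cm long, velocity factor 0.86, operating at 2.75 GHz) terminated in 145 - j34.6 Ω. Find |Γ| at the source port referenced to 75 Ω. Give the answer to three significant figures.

λ = v/f = 0.86·c / 2.75 GHz = 0.0938 m
βl = 2π·l/λ = 2π × 0.386 = 139°
tan(βl) = -0.872
Z_in = Z_0·(Z_L + jZ_0·tanβl)/(Z_0 + jZ_L·tanβl) = 39 + j51.2 Ω
Γ_s = (Z_in − Z_s)/(Z_in + Z_s) = (-36 + j51.2)/(114 + j51.2), |Γ_s| = 0.501

|Γ| ≈ 0.501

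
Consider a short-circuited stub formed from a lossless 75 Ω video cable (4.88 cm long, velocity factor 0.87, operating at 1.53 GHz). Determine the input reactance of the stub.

λ = v/f = 0.87·c / 1.53 GHz = 0.171 m
βl = 2π·l/λ = 2π × 0.286 = 103°
tan(βl) = -4.34
For a short-circuited stub, Z_in = jZ_0·tan(βl)

X_in ≈ -325 Ω (capacitive)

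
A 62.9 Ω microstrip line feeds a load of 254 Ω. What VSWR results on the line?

Γ = (254 − 62.9)/(254 + 62.9) = 0.603
VSWR = (1 + 0.603)/(1 − 0.603)

VSWR ≈ 4.04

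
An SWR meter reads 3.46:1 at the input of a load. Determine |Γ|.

|Γ| = (S − 1)/(S + 1) = (3.46 − 1)/(3.46 + 1) = 2.46/4.46

|Γ| ≈ 0.552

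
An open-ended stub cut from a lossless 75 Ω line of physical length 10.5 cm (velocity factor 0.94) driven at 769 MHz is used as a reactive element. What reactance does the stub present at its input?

X_in ≈ 17.4 Ω (inductive)

λ = v/f = 0.94·c / 769 MHz = 0.367 m
βl = 2π·l/λ = 2π × 0.286 = 103°
tan(βl) = -4.3
For an open-ended stub, Z_in = −jZ_0·cot(βl) = −jZ_0/tan(βl)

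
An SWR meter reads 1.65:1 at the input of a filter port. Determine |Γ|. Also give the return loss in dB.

|Γ| ≈ 0.245; return loss ≈ 12.2 dB

|Γ| = (S − 1)/(S + 1) = (1.65 − 1)/(1.65 + 1) = 0.65/2.65
RL = −20·log₁₀|Γ| = −20·log₁₀(0.245)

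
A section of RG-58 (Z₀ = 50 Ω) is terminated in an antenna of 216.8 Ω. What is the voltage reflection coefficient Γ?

Γ = 0.625

Γ = (Z_L − Z_0)/(Z_L + Z_0) = (216.8 − 50)/(216.8 + 50) = 166.8/266.8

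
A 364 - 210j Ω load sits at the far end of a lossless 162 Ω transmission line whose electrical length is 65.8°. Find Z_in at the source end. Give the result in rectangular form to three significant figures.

tan(βl) = tan(65.8°) = 2.23
Z_in = Z_0·(Z_L + jZ_0·tanβl)/(Z_0 + jZ_L·tanβl)
     = 162·(364 + j150)/(629 + j810)

Z_in ≈ 54 − j30.8 Ω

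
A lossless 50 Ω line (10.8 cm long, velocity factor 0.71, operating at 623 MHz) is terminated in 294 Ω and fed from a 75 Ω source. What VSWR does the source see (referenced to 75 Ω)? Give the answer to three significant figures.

VSWR ≈ 8.04

λ = v/f = 0.71·c / 623 MHz = 0.342 m
βl = 2π·l/λ = 2π × 0.316 = 114°
tan(βl) = -2.28
Z_in = Z_0·(Z_L + jZ_0·tanβl)/(Z_0 + jZ_L·tanβl) = 10.1 + j21.2 Ω
Γ_s = (Z_in − Z_s)/(Z_in + Z_s) = (-64.9 + j21.2)/(85.1 + j21.2), |Γ_s| = 0.779
VSWR = (1 + |Γ_s|)/(1 − |Γ_s|)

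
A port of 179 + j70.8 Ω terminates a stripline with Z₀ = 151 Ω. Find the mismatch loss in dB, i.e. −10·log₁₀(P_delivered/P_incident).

Γ = (28 + j70.8)/(330 + j70.8), |Γ| = 0.226
|Γ|² = 0.0509, so P_del/P_inc = 1 − |Γ|² = 0.949
ML = −10·log₁₀(1 − |Γ|²)

mismatch loss ≈ 0.227 dB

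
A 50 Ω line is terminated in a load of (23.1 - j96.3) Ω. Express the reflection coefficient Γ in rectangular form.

Γ = (Z_L − Z_0)/(Z_L + Z_0) = (-26.9 − j96.3)/(73.1 − j96.3)

Γ ≈ 0.5 − j0.659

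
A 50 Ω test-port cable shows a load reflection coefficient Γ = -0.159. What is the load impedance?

Z_L ≈ 36.3 Ω

Z_L = Z_0·(1 + Γ)/(1 − Γ) = 50·(0.841)/(1.16)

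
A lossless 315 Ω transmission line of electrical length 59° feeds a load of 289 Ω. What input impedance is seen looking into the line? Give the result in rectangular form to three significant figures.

tan(βl) = tan(59°) = 1.66
Z_in = Z_0·(Z_L + jZ_0·tanβl)/(Z_0 + jZ_L·tanβl)
     = 315·(289 + j524)/(315 + j481)

Z_in ≈ 327 + j24.9 Ω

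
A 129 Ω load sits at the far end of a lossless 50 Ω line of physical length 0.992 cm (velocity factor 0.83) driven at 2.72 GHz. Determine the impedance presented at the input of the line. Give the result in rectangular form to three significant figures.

λ = v/f = 0.83·c / 2.72 GHz = 0.0915 m
βl = 2π·l/λ = 2π × 0.108 = 39°
tan(βl) = tan(39°) = 0.81
Z_in = Z_0·(Z_L + jZ_0·tanβl)/(Z_0 + jZ_L·tanβl)
     = 50·(129 + j40.5)/(50 + j105)

Z_in ≈ 39.8 − j42.7 Ω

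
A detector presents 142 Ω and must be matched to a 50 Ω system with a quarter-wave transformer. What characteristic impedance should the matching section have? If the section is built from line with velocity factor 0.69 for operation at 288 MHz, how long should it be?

Z_qwt = √(Z_0·R_L) = √(50 × 142) = √7100
λ = 0.69·c/f = 0.719 m, so l = λ/4 = 0.18 m

Z_qwt ≈ 84.3 Ω; length ≈ 18 cm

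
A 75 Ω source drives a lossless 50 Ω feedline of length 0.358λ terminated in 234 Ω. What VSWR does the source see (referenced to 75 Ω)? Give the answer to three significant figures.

βl = 2π × 0.358 = 129°
tan(βl) = -1.24
Z_in = Z_0·(Z_L + jZ_0·tanβl)/(Z_0 + jZ_L·tanβl) = 17.1 + j37.4 Ω
Γ_s = (Z_in − Z_s)/(Z_in + Z_s) = (-57.9 + j37.4)/(92.1 + j37.4), |Γ_s| = 0.693
VSWR = (1 + |Γ_s|)/(1 − |Γ_s|)

VSWR ≈ 5.51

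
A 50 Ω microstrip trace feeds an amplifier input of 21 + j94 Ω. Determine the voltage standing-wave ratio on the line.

Γ = (Z_L − Z_0)/(Z_L + Z_0) = (-29 + j94)/(71 + j94)
|Γ| = 98.4/118 = 0.835
VSWR = (1 + |Γ|)/(1 − |Γ|) = 1.84/0.165

VSWR ≈ 11.1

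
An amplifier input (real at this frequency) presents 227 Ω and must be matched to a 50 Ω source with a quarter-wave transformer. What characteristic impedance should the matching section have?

Z_qwt ≈ 107 Ω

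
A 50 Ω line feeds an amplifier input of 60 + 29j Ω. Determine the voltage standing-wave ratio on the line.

Γ = (Z_L − Z_0)/(Z_L + Z_0) = (10 + j29)/(110 + j29)
|Γ| = 30.7/114 = 0.27
VSWR = (1 + |Γ|)/(1 − |Γ|) = 1.27/0.73

VSWR ≈ 1.74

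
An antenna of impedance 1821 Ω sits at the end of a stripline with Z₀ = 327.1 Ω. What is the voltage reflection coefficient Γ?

Γ = (Z_L − Z_0)/(Z_L + Z_0) = (1821 − 327.1)/(1821 + 327.1) = 1494/2148

Γ = 0.695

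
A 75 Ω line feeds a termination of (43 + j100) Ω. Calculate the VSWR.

VSWR ≈ 5.23

Γ = (Z_L − Z_0)/(Z_L + Z_0) = (-32 + j100)/(118 + j100)
|Γ| = 105/155 = 0.679
VSWR = (1 + |Γ|)/(1 − |Γ|) = 1.68/0.321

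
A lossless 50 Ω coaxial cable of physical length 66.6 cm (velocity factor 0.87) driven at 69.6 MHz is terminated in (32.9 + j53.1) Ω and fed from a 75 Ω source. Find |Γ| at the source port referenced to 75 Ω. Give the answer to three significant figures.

λ = v/f = 0.87·c / 69.6 MHz = 3.75 m
βl = 2π·l/λ = 2π × 0.178 = 63.9°
tan(βl) = 2.04
Z_in = Z_0·(Z_L + jZ_0·tanβl)/(Z_0 + jZ_L·tanβl) = 53.6 − j71.1 Ω
Γ_s = (Z_in − Z_s)/(Z_in + Z_s) = (-21.4 − j71.1)/(129 − j71.1), |Γ_s| = 0.505

|Γ| ≈ 0.505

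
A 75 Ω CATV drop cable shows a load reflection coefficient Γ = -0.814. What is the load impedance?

Z_L ≈ 7.69 Ω

Z_L = Z_0·(1 + Γ)/(1 − Γ) = 75·(0.186)/(1.81)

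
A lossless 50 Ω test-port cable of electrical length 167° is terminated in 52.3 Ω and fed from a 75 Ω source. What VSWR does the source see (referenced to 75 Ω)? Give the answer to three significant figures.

tan(βl) = -0.231
Z_in = Z_0·(Z_L + jZ_0·tanβl)/(Z_0 + jZ_L·tanβl) = 52.1 + j1.03 Ω
Γ_s = (Z_in − Z_s)/(Z_in + Z_s) = (-22.9 + j1.03)/(127 + j1.03), |Γ_s| = 0.181
VSWR = (1 + |Γ_s|)/(1 − |Γ_s|)

VSWR ≈ 1.44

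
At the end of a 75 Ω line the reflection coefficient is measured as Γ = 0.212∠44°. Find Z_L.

Z_L ≈ 96.8 + j29.9 Ω

Z_L = Z_0·(1 + Γ)/(1 − Γ) = 75·(1.15 + j0.147)/(0.847 − j0.147)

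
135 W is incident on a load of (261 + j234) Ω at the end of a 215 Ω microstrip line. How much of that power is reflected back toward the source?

P_reflected ≈ 27.3 W

|Γ| = |(46 + j234)/(476 + j234)| = 0.45
|Γ|² = 0.202
P_refl = |Γ|²·P_inc = 27.3 W, P_del = (1 − |Γ|²)·P_inc = 108 W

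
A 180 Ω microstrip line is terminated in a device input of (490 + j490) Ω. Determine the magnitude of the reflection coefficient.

Γ = (Z_L − Z_0)/(Z_L + Z_0) = (310 + j490)/(670 + j490)
|Γ| = 580/830

|Γ| ≈ 0.699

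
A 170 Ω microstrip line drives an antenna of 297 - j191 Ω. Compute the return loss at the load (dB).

RL ≈ 6.85 dB

Γ = (127 − j191)/(467 − j191), |Γ| = 0.455
RL = −20·log₁₀|Γ| = −20·log₁₀(0.455)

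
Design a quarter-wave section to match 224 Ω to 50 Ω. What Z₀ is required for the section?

Z_qwt ≈ 106 Ω

Z_qwt = √(Z_0·R_L) = √(50 × 224) = √11200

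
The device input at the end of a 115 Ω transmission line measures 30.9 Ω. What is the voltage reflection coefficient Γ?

Γ = (Z_L − Z_0)/(Z_L + Z_0) = (30.9 − 115)/(30.9 + 115) = -84.1/145.9

Γ = -0.576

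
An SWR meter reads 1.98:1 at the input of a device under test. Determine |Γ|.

|Γ| ≈ 0.329

|Γ| = (S − 1)/(S + 1) = (1.98 − 1)/(1.98 + 1) = 0.98/2.98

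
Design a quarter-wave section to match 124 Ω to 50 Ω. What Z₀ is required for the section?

Z_qwt = √(Z_0·R_L) = √(50 × 124) = √6200

Z_qwt ≈ 78.7 Ω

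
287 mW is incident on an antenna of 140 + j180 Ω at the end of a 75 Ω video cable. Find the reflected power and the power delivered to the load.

|Γ| = |(65 + j180)/(215 + j180)| = 0.683
|Γ|² = 0.466
P_refl = |Γ|²·P_inc = 134 mW, P_del = (1 − |Γ|²)·P_inc = 153 mW

P_reflected ≈ 134 mW; P_delivered ≈ 153 mW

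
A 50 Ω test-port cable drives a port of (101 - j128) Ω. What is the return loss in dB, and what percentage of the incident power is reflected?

RL ≈ 3.15 dB; 48.4% of incident power reflected

Γ = (51 − j128)/(151 − j128), |Γ| = 0.696
RL = −20·log₁₀(0.696) = 3.15 dB
P_refl/P_inc = |Γ|² = 0.484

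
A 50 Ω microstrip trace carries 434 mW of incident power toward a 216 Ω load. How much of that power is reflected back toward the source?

P_reflected ≈ 169 mW

Γ = (216 − 50)/(216 + 50) = 0.624
|Γ|² = 0.389
P_refl = |Γ|²·P_inc = 169 mW, P_del = (1 − |Γ|²)·P_inc = 265 mW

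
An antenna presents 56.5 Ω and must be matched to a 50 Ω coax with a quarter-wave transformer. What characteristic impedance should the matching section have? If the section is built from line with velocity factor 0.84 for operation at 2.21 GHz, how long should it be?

Z_qwt = √(Z_0·R_L) = √(50 × 56.5) = √2825
λ = 0.84·c/f = 0.114 m, so l = λ/4 = 0.0285 m

Z_qwt ≈ 53.2 Ω; length ≈ 2.85 cm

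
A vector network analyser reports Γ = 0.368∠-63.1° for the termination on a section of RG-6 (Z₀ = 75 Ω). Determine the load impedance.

Z_L = Z_0·(1 + Γ)/(1 − Γ) = 75·(1.17 − j0.328)/(0.834 + j0.328)

Z_L ≈ 80.8 − j61.3 Ω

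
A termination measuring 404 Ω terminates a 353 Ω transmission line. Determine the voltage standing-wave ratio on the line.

VSWR ≈ 1.14

Γ = (404 − 353)/(404 + 353) = 0.0674
VSWR = (1 + 0.0674)/(1 − 0.0674)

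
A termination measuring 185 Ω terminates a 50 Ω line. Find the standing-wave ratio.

VSWR ≈ 3.7

Γ = (185 − 50)/(185 + 50) = 0.574
VSWR = (1 + 0.574)/(1 − 0.574)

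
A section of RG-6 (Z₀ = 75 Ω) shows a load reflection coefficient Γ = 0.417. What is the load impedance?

Z_L = Z_0·(1 + Γ)/(1 − Γ) = 75·(1.42)/(0.583)

Z_L ≈ 182 Ω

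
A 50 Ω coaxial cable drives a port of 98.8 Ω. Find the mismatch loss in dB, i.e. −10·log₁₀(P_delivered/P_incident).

Γ = (98.8 − 50)/(98.8 + 50) = 0.328
|Γ|² = 0.108, so P_del/P_inc = 1 − |Γ|² = 0.892
ML = −10·log₁₀(1 − |Γ|²)

mismatch loss ≈ 0.494 dB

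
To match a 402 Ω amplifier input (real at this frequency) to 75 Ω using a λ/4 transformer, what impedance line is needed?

Z_qwt ≈ 174 Ω

Z_qwt = √(Z_0·R_L) = √(75 × 402) = √30150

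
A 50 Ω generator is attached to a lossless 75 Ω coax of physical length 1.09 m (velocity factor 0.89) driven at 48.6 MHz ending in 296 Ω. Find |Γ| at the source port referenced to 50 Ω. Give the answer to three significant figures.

|Γ| ≈ 0.499

λ = v/f = 0.89·c / 48.6 MHz = 5.49 m
βl = 2π·l/λ = 2π × 0.198 = 71.4°
tan(βl) = 2.98
Z_in = Z_0·(Z_L + jZ_0·tanβl)/(Z_0 + jZ_L·tanβl) = 21 − j23.4 Ω
Γ_s = (Z_in − Z_s)/(Z_in + Z_s) = (-29 − j23.4)/(71 − j23.4), |Γ_s| = 0.499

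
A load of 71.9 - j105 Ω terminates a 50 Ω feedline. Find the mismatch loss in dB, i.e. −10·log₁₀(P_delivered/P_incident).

mismatch loss ≈ 2.55 dB

Γ = (21.9 − j105)/(121.9 − j105), |Γ| = 0.667
|Γ|² = 0.444, so P_del/P_inc = 1 − |Γ|² = 0.556
ML = −10·log₁₀(1 − |Γ|²)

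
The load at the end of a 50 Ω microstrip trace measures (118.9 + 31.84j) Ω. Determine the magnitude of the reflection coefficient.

Γ = (Z_L − Z_0)/(Z_L + Z_0) = (68.9 + j31.84)/(168.9 + j31.84)
|Γ| = 75.9/172

|Γ| ≈ 0.442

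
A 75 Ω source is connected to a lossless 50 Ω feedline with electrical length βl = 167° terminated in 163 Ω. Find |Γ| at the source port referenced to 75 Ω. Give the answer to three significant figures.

|Γ| ≈ 0.399

tan(βl) = -0.231
Z_in = Z_0·(Z_L + jZ_0·tanβl)/(Z_0 + jZ_L·tanβl) = 110 + j70.9 Ω
Γ_s = (Z_in − Z_s)/(Z_in + Z_s) = (34.6 + j70.9)/(185 + j70.9), |Γ_s| = 0.399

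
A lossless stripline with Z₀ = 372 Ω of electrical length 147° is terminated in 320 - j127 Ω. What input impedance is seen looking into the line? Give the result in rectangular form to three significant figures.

tan(βl) = tan(147°) = -0.649
Z_in = Z_0·(Z_L + jZ_0·tanβl)/(Z_0 + jZ_L·tanβl)
     = 372·(320 − j369)/(290 − j208)

Z_in ≈ 496 − j118 Ω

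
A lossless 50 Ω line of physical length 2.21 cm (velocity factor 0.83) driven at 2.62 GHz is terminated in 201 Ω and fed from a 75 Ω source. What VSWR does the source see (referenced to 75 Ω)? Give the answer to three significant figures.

λ = v/f = 0.83·c / 2.62 GHz = 0.095 m
βl = 2π·l/λ = 2π × 0.233 = 83.7°
tan(βl) = 9.08
Z_in = Z_0·(Z_L + jZ_0·tanβl)/(Z_0 + jZ_L·tanβl) = 12.6 − j5.16 Ω
Γ_s = (Z_in − Z_s)/(Z_in + Z_s) = (-62.4 − j5.16)/(87.6 − j5.16), |Γ_s| = 0.714
VSWR = (1 + |Γ_s|)/(1 − |Γ_s|)

VSWR ≈ 5.99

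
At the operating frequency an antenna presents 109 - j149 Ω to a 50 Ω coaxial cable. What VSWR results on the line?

VSWR ≈ 6.56

Γ = (Z_L − Z_0)/(Z_L + Z_0) = (59 − j149)/(159 − j149)
|Γ| = 160/218 = 0.735
VSWR = (1 + |Γ|)/(1 − |Γ|) = 1.74/0.265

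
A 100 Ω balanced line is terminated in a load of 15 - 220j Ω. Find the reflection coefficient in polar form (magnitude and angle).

Γ ≈ 0.95 ∠ -48.7°

Γ = (Z_L − Z_0)/(Z_L + Z_0) = (-85 − j220)/(115 − j220)
|Γ| = 236/248 = 0.95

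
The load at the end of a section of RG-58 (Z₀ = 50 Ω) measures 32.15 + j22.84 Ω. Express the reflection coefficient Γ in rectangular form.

Γ = (Z_L − Z_0)/(Z_L + Z_0) = (-17.85 + j22.84)/(82.15 + j22.84)

Γ ≈ -0.13 + j0.314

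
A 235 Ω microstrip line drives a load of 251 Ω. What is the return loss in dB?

RL ≈ 29.7 dB

Γ = (251 − 235)/(251 + 235) = 0.0329
RL = −20·log₁₀|Γ| = −20·log₁₀(0.0329)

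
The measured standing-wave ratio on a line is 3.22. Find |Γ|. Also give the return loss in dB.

|Γ| ≈ 0.526; return loss ≈ 5.58 dB

|Γ| = (S − 1)/(S + 1) = (3.22 − 1)/(3.22 + 1) = 2.22/4.22
RL = −20·log₁₀|Γ| = −20·log₁₀(0.526)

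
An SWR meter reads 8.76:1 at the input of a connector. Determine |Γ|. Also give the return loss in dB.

|Γ| ≈ 0.795; return loss ≈ 1.99 dB

|Γ| = (S − 1)/(S + 1) = (8.76 − 1)/(8.76 + 1) = 7.76/9.76
RL = −20·log₁₀|Γ| = −20·log₁₀(0.795)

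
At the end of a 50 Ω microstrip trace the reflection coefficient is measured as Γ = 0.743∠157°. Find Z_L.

Z_L = Z_0·(1 + Γ)/(1 − Γ) = 50·(0.316 + j0.29)/(1.68 − j0.29)

Z_L ≈ 7.67 + j9.94 Ω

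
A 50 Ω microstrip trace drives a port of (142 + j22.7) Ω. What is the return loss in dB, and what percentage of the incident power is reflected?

RL ≈ 6.19 dB; 24% of incident power reflected

Γ = (92 + j22.7)/(192 + j22.7), |Γ| = 0.49
RL = −20·log₁₀(0.49) = 6.19 dB
P_refl/P_inc = |Γ|² = 0.24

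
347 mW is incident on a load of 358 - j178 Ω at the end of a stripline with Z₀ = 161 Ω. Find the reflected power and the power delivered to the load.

|Γ| = |(197 − j178)/(519 − j178)| = 0.484
|Γ|² = 0.234
P_refl = |Γ|²·P_inc = 81.3 mW, P_del = (1 − |Γ|²)·P_inc = 266 mW

P_reflected ≈ 81.3 mW; P_delivered ≈ 266 mW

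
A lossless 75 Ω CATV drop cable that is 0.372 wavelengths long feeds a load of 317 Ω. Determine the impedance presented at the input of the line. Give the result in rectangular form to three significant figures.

βl = 2π × 0.372 = 134°
tan(βl) = tan(134°) = -1.04
Z_in = Z_0·(Z_L + jZ_0·tanβl)/(Z_0 + jZ_L·tanβl)
     = 75·(317 − j77.9)/(75 − j329)

Z_in ≈ 32.5 + j64.8 Ω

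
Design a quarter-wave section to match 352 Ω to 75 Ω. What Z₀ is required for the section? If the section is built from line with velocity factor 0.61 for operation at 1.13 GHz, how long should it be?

Z_qwt ≈ 162 Ω; length ≈ 4.05 cm

Z_qwt = √(Z_0·R_L) = √(75 × 352) = √26400
λ = 0.61·c/f = 0.162 m, so l = λ/4 = 0.0405 m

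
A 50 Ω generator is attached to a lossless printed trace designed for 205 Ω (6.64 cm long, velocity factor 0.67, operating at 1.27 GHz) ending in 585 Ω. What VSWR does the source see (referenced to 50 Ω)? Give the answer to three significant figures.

λ = v/f = 0.67·c / 1.27 GHz = 0.158 m
βl = 2π·l/λ = 2π × 0.42 = 151°
tan(βl) = -0.554
Z_in = Z_0·(Z_L + jZ_0·tanβl)/(Z_0 + jZ_L·tanβl) = 219 + j232 Ω
Γ_s = (Z_in − Z_s)/(Z_in + Z_s) = (169 + j232)/(269 + j232), |Γ_s| = 0.808
VSWR = (1 + |Γ_s|)/(1 − |Γ_s|)

VSWR ≈ 9.42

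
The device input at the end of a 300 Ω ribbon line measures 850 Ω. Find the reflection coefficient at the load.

Γ = (Z_L − Z_0)/(Z_L + Z_0) = (850 − 300)/(850 + 300) = 550/1150

Γ = 0.478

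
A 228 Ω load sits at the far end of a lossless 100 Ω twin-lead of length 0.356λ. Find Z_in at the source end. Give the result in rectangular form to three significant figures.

Z_in ≈ 63.4 + j56.7 Ω

βl = 2π × 0.356 = 128°
tan(βl) = tan(128°) = -1.27
Z_in = Z_0·(Z_L + jZ_0·tanβl)/(Z_0 + jZ_L·tanβl)
     = 100·(228 − j127)/(100 − j290)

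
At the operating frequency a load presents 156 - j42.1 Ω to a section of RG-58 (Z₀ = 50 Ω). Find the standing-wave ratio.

Γ = (Z_L − Z_0)/(Z_L + Z_0) = (106 − j42.1)/(206 − j42.1)
|Γ| = 114/210 = 0.542
VSWR = (1 + |Γ|)/(1 − |Γ|) = 1.54/0.458

VSWR ≈ 3.37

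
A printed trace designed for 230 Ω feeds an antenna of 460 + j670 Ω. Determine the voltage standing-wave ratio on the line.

Γ = (Z_L − Z_0)/(Z_L + Z_0) = (230 + j670)/(690 + j670)
|Γ| = 708/962 = 0.737
VSWR = (1 + |Γ|)/(1 − |Γ|) = 1.74/0.263

VSWR ≈ 6.59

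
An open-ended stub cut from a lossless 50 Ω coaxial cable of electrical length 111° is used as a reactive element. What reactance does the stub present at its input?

tan(βl) = -2.61
For an open-ended stub, Z_in = −jZ_0·cot(βl) = −jZ_0/tan(βl)

X_in ≈ 19.2 Ω (inductive)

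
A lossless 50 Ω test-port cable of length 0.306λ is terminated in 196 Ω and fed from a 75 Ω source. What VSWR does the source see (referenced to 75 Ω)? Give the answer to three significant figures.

VSWR ≈ 5.51

βl = 2π × 0.306 = 110°
tan(βl) = -2.72
Z_in = Z_0·(Z_L + jZ_0·tanβl)/(Z_0 + jZ_L·tanβl) = 14.3 + j17 Ω
Γ_s = (Z_in − Z_s)/(Z_in + Z_s) = (-60.7 + j17)/(89.3 + j17), |Γ_s| = 0.693
VSWR = (1 + |Γ_s|)/(1 − |Γ_s|)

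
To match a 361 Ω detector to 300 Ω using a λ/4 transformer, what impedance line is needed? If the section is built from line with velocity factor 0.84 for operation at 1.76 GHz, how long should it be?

Z_qwt = √(Z_0·R_L) = √(300 × 361) = √108300
λ = 0.84·c/f = 0.143 m, so l = λ/4 = 0.0358 m

Z_qwt ≈ 329 Ω; length ≈ 3.58 cm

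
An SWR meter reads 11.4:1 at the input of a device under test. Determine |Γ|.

|Γ| = (S − 1)/(S + 1) = (11.4 − 1)/(11.4 + 1) = 10.4/12.4

|Γ| ≈ 0.839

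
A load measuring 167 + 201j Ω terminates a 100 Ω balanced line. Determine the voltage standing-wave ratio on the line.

VSWR ≈ 4.46

Γ = (Z_L − Z_0)/(Z_L + Z_0) = (67 + j201)/(267 + j201)
|Γ| = 212/334 = 0.634
VSWR = (1 + |Γ|)/(1 − |Γ|) = 1.63/0.366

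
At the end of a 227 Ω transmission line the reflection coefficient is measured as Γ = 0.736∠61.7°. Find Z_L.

Z_L ≈ 123 + j349 Ω

Z_L = Z_0·(1 + Γ)/(1 − Γ) = 227·(1.35 + j0.648)/(0.651 − j0.648)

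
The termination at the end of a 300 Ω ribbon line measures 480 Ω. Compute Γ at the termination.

Γ = 0.231

Γ = (Z_L − Z_0)/(Z_L + Z_0) = (480 − 300)/(480 + 300) = 180/780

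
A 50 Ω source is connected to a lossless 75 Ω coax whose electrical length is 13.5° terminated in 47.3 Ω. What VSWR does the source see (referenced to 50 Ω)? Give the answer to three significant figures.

VSWR ≈ 1.24

tan(βl) = 0.24
Z_in = Z_0·(Z_L + jZ_0·tanβl)/(Z_0 + jZ_L·tanβl) = 48.9 + j10.6 Ω
Γ_s = (Z_in − Z_s)/(Z_in + Z_s) = (-1.09 + j10.6)/(98.9 + j10.6), |Γ_s| = 0.107
VSWR = (1 + |Γ_s|)/(1 − |Γ_s|)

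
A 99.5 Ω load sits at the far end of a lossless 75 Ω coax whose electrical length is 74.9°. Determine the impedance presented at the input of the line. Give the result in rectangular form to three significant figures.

Z_in ≈ 58.2 − j8.39 Ω

tan(βl) = tan(74.9°) = 3.71
Z_in = Z_0·(Z_L + jZ_0·tanβl)/(Z_0 + jZ_L·tanβl)
     = 75·(99.5 + j278)/(75 + j369)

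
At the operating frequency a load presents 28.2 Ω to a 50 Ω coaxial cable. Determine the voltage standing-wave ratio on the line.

VSWR ≈ 1.77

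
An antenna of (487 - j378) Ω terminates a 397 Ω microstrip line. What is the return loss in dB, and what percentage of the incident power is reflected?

RL ≈ 7.87 dB; 16.3% of incident power reflected

Γ = (90 − j378)/(884 − j378), |Γ| = 0.404
RL = −20·log₁₀(0.404) = 7.87 dB
P_refl/P_inc = |Γ|² = 0.163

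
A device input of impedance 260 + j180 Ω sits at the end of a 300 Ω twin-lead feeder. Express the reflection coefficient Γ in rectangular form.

Γ ≈ 0.0289 + j0.312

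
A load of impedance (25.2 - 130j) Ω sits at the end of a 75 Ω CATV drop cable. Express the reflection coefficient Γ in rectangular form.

Γ ≈ 0.442 − j0.724

Γ = (Z_L − Z_0)/(Z_L + Z_0) = (-49.8 − j130)/(100.2 − j130)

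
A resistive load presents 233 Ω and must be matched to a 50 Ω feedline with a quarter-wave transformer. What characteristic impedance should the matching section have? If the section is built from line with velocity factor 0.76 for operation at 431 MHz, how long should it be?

Z_qwt ≈ 108 Ω; length ≈ 13.2 cm

Z_qwt = √(Z_0·R_L) = √(50 × 233) = √11650
λ = 0.76·c/f = 0.529 m, so l = λ/4 = 0.132 m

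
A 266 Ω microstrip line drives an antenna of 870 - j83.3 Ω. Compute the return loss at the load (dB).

RL ≈ 5.43 dB

Γ = (604 − j83.3)/(1136 − j83.3), |Γ| = 0.535
RL = −20·log₁₀|Γ| = −20·log₁₀(0.535)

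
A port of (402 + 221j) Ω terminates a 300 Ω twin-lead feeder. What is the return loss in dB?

Γ = (102 + j221)/(702 + j221), |Γ| = 0.331
RL = −20·log₁₀|Γ| = −20·log₁₀(0.331)

RL ≈ 9.61 dB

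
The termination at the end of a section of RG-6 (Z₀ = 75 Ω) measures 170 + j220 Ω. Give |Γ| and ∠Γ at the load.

Γ ≈ 0.728 ∠ 24.7°

Γ = (Z_L − Z_0)/(Z_L + Z_0) = (95 + j220)/(245 + j220)
|Γ| = 240/329 = 0.728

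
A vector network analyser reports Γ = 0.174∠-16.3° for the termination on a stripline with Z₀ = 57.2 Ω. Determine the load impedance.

Z_L = Z_0·(1 + Γ)/(1 − Γ) = 57.2·(1.17 − j0.0488)/(0.833 + j0.0488)

Z_L ≈ 79.7 − j8.02 Ω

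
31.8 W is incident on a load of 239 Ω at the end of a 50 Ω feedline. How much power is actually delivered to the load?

Γ = (239 − 50)/(239 + 50) = 0.654
|Γ|² = 0.428
P_refl = |Γ|²·P_inc = 13.6 W, P_del = (1 − |Γ|²)·P_inc = 18.2 W

P_delivered ≈ 18.2 W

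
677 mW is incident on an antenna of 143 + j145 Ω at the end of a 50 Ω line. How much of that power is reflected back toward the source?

|Γ| = |(93 + j145)/(193 + j145)| = 0.714
|Γ|² = 0.509
P_refl = |Γ|²·P_inc = 345 mW, P_del = (1 − |Γ|²)·P_inc = 332 mW

P_reflected ≈ 345 mW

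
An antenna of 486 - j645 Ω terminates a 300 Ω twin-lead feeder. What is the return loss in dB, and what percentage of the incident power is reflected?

RL ≈ 3.61 dB; 43.6% of incident power reflected

Γ = (186 − j645)/(786 − j645), |Γ| = 0.66
RL = −20·log₁₀(0.66) = 3.61 dB
P_refl/P_inc = |Γ|² = 0.436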